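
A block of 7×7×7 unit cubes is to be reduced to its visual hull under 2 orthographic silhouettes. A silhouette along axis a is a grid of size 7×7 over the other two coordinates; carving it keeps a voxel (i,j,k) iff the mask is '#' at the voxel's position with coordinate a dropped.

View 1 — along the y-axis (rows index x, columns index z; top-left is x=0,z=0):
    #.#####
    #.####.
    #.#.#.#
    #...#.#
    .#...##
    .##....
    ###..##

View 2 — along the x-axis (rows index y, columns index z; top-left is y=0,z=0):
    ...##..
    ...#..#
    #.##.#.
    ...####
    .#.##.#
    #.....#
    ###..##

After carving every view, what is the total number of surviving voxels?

remaining voxels: 90

start: 7×7×7 = 343 voxels
after view 1 [y-axis, 28 of 49 cells solid] → remaining = 196
after view 2 [x-axis, 23 of 49 cells solid] → remaining = 90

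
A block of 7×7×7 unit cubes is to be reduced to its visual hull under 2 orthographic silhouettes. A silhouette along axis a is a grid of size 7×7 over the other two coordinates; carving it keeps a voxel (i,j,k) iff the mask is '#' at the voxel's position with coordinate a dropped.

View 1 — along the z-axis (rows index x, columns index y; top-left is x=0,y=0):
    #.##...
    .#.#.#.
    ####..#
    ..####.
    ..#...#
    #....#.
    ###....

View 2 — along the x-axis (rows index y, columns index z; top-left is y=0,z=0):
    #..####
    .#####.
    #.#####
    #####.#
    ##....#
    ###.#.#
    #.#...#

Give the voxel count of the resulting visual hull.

full grid |V| = 343
[1] z-view keeps 22 columns → grid now 154
[2] x-view keeps 33 columns → grid now 113

voxel count = 113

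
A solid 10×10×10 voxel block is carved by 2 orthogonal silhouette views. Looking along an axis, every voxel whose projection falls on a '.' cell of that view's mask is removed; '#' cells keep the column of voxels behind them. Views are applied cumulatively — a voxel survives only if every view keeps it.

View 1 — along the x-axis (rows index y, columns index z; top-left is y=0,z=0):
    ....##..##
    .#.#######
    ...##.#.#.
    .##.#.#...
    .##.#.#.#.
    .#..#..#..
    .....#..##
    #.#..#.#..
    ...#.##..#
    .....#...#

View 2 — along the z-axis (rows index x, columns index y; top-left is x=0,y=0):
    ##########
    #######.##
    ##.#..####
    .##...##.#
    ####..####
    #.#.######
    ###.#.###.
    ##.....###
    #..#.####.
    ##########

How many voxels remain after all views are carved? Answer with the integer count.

start: 10×10×10 = 1000 voxels
carve view 1 (along x, YZ-mask fill 41/100): 410 voxels remain
carve view 2 (along z, XY-mask fill 75/100): 307 voxels remain

|visual hull| = 307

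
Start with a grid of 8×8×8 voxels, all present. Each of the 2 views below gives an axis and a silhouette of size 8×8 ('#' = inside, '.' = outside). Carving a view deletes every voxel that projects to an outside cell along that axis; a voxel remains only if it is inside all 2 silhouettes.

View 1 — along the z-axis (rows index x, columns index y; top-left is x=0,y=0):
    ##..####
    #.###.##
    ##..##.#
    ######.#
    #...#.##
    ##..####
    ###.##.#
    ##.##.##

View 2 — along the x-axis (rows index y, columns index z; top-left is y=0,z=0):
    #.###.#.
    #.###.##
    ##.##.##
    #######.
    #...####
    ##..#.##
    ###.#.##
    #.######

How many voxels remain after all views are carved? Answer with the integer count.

266 voxels

start: 8×8×8 = 512 voxels
V1 z: intersect with XY mask (46 set) -- 368 left
V2 x: intersect with YZ mask (47 set) -- 266 left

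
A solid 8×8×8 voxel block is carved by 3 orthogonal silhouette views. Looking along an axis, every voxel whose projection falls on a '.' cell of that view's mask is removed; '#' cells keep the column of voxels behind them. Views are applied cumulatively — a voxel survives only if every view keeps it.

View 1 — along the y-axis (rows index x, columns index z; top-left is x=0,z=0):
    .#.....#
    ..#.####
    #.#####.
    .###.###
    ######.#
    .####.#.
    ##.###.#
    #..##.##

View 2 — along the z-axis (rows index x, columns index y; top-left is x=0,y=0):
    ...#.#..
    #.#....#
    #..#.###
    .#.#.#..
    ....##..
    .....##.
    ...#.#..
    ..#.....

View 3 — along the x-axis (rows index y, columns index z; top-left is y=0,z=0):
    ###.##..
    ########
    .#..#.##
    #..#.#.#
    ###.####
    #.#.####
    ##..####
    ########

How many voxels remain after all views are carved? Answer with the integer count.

full grid |V| = 512
  1. axis=1 (XZ plane), |mask|=42  ⇒  voxels=336
  2. axis=2 (XY plane), |mask|=20  ⇒  voxels=108
  3. axis=0 (YZ plane), |mask|=48  ⇒  voxels=76

voxel count = 76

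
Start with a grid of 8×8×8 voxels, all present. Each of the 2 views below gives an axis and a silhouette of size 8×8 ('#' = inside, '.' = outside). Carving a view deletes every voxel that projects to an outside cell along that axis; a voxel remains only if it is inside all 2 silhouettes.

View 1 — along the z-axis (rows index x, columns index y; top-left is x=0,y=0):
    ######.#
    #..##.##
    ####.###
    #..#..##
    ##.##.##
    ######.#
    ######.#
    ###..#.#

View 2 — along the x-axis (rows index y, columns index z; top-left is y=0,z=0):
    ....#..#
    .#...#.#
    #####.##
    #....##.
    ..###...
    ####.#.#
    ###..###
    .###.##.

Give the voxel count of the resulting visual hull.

before carving: 512 voxels (8×8×8)
[1] z-view keeps 48 columns → grid now 384
[2] x-view keeps 35 columns → grid now 199

|visual hull| = 199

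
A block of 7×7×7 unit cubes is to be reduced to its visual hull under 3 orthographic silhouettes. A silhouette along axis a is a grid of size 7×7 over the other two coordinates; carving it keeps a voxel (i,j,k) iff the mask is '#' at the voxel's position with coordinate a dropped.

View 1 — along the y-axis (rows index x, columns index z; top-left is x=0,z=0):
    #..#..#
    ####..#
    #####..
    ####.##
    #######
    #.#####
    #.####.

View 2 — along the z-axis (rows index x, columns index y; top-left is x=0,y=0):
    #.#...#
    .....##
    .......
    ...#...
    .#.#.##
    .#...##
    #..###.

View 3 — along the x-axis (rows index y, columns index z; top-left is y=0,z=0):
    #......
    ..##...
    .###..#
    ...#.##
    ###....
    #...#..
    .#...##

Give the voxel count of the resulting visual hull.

33 voxels

full grid |V| = 343
[1] y-view keeps 37 columns → grid now 259
[2] z-view keeps 17 columns → grid now 91
[3] x-view keeps 18 columns → grid now 33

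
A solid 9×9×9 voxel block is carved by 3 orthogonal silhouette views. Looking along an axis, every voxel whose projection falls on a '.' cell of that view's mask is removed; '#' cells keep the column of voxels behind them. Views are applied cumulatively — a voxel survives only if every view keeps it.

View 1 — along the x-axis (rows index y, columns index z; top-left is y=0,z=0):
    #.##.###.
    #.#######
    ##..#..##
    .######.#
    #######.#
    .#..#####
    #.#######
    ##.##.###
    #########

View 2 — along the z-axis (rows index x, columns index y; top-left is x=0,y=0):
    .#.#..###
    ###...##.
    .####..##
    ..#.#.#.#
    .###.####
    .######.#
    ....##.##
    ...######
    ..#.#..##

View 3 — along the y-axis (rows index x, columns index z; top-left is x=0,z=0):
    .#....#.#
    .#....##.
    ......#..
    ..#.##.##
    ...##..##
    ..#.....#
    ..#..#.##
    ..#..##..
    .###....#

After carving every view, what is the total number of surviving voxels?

before carving: 729 voxels (9×9×9)
step 1: project along x, AND mask (64/81) → |grid| = 576
step 2: project along z, AND mask (48/81) → |grid| = 352
step 3: project along y, AND mask (29/81) → |grid| = 123

remaining voxels: 123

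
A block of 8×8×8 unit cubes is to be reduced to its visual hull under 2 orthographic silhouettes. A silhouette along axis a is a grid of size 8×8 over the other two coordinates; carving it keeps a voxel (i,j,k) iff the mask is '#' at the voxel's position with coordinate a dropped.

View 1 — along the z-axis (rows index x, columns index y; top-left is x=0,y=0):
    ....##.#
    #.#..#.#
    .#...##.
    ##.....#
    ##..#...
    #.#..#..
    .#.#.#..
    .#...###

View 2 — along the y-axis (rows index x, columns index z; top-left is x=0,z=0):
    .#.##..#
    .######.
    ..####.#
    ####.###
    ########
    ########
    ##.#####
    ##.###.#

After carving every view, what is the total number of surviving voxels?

full grid |V| = 512
step 1: project along z, AND mask (26/64) → |grid| = 208
step 2: project along y, AND mask (51/64) → |grid| = 165

|visual hull| = 165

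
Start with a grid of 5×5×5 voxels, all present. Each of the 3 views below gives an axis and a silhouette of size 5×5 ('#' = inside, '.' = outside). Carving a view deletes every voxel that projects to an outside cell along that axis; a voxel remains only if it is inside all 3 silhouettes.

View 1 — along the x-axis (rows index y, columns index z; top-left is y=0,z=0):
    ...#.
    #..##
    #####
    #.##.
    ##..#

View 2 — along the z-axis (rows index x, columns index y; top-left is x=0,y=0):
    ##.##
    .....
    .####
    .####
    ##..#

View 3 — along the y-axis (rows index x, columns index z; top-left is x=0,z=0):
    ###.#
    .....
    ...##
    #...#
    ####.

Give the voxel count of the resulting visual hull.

25 voxels

before carving: 125 voxels (5×5×5)
step 1: project along x, AND mask (15/25) → |grid| = 75
step 2: project along z, AND mask (15/25) → |grid| = 45
step 3: project along y, AND mask (12/25) → |grid| = 25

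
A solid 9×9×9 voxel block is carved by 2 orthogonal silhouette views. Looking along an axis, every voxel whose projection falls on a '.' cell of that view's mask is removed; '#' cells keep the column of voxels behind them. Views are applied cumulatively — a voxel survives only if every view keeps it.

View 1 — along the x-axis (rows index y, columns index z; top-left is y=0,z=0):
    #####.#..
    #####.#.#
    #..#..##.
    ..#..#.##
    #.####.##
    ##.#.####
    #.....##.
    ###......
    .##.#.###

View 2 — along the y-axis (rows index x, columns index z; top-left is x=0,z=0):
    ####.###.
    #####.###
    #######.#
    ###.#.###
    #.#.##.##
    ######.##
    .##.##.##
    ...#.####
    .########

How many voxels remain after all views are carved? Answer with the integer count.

start: 9×9×9 = 729 voxels
V1 x: intersect with YZ mask (47 set) -- 423 left
V2 y: intersect with XZ mask (63 set) -- 328 left

remaining voxels: 328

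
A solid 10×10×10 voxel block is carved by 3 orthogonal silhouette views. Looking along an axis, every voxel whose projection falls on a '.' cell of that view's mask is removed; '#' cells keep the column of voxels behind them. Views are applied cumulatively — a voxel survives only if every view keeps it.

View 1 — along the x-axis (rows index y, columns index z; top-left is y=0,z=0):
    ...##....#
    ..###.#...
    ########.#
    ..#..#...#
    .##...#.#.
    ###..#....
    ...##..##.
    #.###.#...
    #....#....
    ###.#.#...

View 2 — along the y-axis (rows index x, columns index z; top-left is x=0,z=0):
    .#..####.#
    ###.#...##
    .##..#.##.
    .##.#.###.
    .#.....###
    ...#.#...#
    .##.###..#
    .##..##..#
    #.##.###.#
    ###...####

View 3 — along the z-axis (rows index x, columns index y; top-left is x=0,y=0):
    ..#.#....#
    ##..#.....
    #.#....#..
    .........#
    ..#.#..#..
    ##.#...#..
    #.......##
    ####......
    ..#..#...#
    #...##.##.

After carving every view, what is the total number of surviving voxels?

remaining voxels: 81

before carving: 1000 voxels (10×10×10)
V1 x: intersect with YZ mask (43 set) -- 430 left
V2 y: intersect with XZ mask (55 set) -- 230 left
V3 z: intersect with XY mask (32 set) -- 81 left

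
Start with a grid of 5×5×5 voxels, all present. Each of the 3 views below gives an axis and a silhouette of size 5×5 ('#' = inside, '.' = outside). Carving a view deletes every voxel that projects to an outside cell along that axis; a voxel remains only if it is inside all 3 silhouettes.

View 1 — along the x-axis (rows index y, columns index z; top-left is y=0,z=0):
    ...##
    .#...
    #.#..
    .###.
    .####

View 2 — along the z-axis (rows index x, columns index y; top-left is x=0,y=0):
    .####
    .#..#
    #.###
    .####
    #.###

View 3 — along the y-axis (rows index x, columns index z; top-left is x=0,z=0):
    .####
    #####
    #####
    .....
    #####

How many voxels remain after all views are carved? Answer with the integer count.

36 voxels

before carving: 125 voxels (5×5×5)
[1] x-view keeps 12 columns → grid now 60
[2] z-view keeps 18 columns → grid now 47
[3] y-view keeps 19 columns → grid now 36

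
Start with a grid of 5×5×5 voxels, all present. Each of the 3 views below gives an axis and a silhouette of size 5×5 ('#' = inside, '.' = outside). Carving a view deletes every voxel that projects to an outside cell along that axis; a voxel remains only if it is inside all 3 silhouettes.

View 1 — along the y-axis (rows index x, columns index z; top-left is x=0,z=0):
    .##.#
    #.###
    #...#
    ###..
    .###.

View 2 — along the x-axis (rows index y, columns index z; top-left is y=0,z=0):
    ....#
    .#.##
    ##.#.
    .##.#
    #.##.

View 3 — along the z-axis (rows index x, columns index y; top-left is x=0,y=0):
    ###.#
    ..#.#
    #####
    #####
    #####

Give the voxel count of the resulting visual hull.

remaining voxels: 30

initial block: 5^3 = 125
carve view 1 (along y, XZ-mask fill 15/25): 75 voxels remain
carve view 2 (along x, YZ-mask fill 13/25): 38 voxels remain
carve view 3 (along z, XY-mask fill 21/25): 30 voxels remain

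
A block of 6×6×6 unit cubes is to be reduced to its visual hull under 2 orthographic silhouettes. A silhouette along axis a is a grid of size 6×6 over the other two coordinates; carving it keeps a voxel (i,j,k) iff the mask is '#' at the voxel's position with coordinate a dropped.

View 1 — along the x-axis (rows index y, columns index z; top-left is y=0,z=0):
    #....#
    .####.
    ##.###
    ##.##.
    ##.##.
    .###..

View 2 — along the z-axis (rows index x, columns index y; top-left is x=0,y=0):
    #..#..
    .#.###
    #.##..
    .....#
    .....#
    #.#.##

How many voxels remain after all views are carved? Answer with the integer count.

initial block: 6^3 = 216
[1] x-view keeps 22 columns → grid now 132
[2] z-view keeps 15 columns → grid now 52

voxel count = 52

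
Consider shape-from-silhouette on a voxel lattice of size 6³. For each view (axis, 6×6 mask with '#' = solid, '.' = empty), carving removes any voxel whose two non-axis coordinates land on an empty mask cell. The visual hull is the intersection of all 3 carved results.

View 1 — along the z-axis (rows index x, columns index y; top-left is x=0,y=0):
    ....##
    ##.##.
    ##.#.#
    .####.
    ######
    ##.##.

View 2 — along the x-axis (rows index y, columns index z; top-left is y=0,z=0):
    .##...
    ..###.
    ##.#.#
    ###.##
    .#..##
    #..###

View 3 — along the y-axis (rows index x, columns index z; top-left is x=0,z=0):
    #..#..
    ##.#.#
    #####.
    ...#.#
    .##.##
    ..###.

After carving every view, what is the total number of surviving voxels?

voxel count = 48

initial block: 6^3 = 216
step 1: project along z, AND mask (24/36) → |grid| = 144
step 2: project along x, AND mask (21/36) → |grid| = 83
step 3: project along y, AND mask (20/36) → |grid| = 48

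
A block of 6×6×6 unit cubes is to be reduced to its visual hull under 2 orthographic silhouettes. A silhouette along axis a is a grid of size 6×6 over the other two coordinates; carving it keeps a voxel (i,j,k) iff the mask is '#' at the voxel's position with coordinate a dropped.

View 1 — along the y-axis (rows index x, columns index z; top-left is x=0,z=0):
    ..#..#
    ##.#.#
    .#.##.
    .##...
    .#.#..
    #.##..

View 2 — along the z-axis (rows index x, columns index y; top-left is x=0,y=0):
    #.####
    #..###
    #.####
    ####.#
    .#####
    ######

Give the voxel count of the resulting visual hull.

start: 6×6×6 = 216 voxels
[1] y-view keeps 16 columns → grid now 96
[2] z-view keeps 30 columns → grid now 79

|visual hull| = 79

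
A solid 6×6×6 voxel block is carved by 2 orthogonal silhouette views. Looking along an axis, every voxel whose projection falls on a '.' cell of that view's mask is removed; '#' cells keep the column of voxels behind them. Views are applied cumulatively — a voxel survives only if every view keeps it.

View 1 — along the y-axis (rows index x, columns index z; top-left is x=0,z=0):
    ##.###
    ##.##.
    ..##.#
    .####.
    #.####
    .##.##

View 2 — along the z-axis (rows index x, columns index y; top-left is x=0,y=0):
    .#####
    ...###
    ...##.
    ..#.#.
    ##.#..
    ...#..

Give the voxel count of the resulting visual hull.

|visual hull| = 70

full grid |V| = 216
step 1: project along y, AND mask (25/36) → |grid| = 150
step 2: project along z, AND mask (16/36) → |grid| = 70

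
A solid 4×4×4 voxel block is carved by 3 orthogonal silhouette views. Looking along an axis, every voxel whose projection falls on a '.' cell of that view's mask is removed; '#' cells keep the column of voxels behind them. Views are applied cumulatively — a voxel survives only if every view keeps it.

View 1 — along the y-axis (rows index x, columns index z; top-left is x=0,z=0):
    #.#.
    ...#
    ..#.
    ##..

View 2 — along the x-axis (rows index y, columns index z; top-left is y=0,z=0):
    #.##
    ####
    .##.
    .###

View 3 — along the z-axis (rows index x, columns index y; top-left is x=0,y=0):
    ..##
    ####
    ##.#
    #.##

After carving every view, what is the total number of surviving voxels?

start: 4×4×4 = 64 voxels
after view 1 [y-axis, 6 of 16 cells solid] → remaining = 24
after view 2 [x-axis, 12 of 16 cells solid] → remaining = 18
after view 3 [z-axis, 12 of 16 cells solid] → remaining = 11

voxel count = 11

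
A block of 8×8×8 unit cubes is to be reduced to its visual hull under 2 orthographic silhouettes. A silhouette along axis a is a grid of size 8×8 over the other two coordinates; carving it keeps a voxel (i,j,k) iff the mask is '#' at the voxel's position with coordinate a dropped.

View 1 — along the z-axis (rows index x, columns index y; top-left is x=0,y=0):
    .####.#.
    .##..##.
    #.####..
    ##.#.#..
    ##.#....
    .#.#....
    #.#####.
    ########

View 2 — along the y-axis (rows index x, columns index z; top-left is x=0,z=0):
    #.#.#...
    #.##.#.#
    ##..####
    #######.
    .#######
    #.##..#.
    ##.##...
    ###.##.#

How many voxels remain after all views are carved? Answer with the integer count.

start: 8×8×8 = 512 voxels
  1. axis=2 (XY plane), |mask|=37  ⇒  voxels=296
  2. axis=1 (XZ plane), |mask|=42  ⇒  voxels=194

194 voxels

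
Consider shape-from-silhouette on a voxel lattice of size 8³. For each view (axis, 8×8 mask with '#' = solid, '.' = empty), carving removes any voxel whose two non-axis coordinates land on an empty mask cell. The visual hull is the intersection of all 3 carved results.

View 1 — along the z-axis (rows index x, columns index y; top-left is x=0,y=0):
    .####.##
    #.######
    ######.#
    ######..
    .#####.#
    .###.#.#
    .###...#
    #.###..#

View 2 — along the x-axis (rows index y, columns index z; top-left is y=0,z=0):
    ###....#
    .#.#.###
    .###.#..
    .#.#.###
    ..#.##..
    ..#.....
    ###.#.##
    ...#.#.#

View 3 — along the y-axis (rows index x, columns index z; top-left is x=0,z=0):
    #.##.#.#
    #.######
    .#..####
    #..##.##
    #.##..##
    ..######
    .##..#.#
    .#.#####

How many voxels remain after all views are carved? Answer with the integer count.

start: 8×8×8 = 512 voxels
after view 1 [z-axis, 46 of 64 cells solid] → remaining = 368
after view 2 [x-axis, 31 of 64 cells solid] → remaining = 174
after view 3 [y-axis, 43 of 64 cells solid] → remaining = 118

remaining voxels: 118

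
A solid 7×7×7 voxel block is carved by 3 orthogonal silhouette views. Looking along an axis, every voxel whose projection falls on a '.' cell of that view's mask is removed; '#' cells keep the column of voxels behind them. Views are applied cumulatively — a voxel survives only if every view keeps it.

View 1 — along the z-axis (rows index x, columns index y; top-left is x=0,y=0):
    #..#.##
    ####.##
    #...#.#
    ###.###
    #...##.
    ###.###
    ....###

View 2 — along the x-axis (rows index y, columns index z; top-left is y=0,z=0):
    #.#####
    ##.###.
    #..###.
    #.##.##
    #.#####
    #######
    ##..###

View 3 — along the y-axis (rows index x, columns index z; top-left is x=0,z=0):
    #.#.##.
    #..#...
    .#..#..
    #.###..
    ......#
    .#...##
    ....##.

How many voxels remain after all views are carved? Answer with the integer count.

71 voxels

start: 7×7×7 = 343 voxels
carve view 1 (along z, XY-mask fill 31/49): 217 voxels remain
carve view 2 (along x, YZ-mask fill 38/49): 175 voxels remain
carve view 3 (along y, XZ-mask fill 18/49): 71 voxels remain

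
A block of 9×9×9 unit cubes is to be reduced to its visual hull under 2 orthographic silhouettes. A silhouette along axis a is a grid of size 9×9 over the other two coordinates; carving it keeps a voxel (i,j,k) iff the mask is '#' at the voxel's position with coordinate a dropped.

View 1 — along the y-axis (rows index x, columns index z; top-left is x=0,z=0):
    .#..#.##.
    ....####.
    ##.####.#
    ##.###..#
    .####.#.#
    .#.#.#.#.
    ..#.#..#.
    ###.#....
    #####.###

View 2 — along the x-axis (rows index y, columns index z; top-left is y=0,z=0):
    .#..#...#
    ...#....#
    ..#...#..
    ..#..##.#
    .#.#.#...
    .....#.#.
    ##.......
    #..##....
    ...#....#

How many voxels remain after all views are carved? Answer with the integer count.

before carving: 729 voxels (9×9×9)
step 1: project along y, AND mask (46/81) → |grid| = 414
step 2: project along x, AND mask (23/81) → |grid| = 116

116 voxels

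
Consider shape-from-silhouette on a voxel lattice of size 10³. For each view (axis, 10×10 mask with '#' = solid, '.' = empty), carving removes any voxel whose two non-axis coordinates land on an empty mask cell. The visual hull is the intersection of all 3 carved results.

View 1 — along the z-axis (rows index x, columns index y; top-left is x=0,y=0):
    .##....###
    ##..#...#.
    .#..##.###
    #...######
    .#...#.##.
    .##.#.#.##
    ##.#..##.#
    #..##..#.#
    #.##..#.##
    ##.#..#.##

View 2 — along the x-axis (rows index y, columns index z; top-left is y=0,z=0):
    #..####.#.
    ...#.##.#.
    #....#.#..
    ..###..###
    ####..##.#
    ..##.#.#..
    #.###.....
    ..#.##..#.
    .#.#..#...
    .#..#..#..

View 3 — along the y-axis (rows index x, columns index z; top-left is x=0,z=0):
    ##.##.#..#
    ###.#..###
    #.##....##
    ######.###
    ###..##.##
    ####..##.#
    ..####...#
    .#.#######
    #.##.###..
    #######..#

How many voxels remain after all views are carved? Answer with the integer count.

before carving: 1000 voxels (10×10×10)
carve view 1 (along z, XY-mask fill 55/100): 550 voxels remain
carve view 2 (along x, YZ-mask fill 44/100): 236 voxels remain
carve view 3 (along y, XZ-mask fill 68/100): 161 voxels remain

|visual hull| = 161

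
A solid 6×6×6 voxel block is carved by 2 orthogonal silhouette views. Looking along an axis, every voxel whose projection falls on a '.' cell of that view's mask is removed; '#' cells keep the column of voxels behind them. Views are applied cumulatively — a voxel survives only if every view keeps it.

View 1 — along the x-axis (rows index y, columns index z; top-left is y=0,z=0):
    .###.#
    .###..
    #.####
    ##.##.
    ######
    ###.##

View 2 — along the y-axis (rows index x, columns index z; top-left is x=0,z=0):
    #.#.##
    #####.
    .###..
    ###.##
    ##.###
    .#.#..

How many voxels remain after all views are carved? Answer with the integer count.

|visual hull| = 109

before carving: 216 voxels (6×6×6)
carve view 1 (along x, YZ-mask fill 27/36): 162 voxels remain
carve view 2 (along y, XZ-mask fill 24/36): 109 voxels remain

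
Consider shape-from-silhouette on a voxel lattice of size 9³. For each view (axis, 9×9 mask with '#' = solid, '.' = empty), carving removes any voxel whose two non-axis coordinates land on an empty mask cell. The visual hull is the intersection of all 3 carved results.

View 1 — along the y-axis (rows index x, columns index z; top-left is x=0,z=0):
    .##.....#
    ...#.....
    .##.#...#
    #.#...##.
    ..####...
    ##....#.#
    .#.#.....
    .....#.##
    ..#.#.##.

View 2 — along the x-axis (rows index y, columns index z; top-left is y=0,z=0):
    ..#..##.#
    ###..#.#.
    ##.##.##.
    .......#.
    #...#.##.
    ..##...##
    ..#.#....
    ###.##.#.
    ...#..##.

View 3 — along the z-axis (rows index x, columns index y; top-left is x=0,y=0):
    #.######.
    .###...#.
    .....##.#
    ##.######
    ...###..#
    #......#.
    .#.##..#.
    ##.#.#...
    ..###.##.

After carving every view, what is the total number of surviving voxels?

59 voxels

start: 9×9×9 = 729 voxels
carve view 1 (along y, XZ-mask fill 29/81): 261 voxels remain
carve view 2 (along x, YZ-mask fill 35/81): 113 voxels remain
carve view 3 (along z, XY-mask fill 41/81): 59 voxels remain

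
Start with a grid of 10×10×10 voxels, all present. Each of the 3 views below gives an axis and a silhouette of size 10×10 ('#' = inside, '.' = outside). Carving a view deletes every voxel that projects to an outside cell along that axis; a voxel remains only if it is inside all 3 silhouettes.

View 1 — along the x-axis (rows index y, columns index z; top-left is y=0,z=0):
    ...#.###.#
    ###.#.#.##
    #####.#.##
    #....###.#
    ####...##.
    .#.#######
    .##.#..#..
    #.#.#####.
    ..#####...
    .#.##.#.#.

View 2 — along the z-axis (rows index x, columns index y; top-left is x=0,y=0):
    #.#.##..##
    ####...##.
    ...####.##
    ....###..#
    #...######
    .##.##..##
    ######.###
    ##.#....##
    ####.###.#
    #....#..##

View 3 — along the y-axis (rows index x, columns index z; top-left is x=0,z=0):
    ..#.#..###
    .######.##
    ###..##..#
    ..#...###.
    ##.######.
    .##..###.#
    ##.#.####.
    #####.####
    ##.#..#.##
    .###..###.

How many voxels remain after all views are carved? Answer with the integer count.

full grid |V| = 1000
  1. axis=0 (YZ plane), |mask|=60  ⇒  voxels=600
  2. axis=2 (XY plane), |mask|=61  ⇒  voxels=364
  3. axis=1 (XZ plane), |mask|=65  ⇒  voxels=239

remaining voxels: 239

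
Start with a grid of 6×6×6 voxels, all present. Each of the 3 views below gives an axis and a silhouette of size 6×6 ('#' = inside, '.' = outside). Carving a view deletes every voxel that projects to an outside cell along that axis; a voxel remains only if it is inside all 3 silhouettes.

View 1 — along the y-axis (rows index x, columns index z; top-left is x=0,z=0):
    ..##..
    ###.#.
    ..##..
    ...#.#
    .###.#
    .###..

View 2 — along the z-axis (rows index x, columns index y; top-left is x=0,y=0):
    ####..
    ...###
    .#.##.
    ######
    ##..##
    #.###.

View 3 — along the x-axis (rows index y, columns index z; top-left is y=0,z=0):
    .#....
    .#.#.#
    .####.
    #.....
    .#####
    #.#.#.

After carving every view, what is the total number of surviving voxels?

full grid |V| = 216
step 1: project along y, AND mask (17/36) → |grid| = 102
step 2: project along z, AND mask (24/36) → |grid| = 66
step 3: project along x, AND mask (17/36) → |grid| = 34

voxel count = 34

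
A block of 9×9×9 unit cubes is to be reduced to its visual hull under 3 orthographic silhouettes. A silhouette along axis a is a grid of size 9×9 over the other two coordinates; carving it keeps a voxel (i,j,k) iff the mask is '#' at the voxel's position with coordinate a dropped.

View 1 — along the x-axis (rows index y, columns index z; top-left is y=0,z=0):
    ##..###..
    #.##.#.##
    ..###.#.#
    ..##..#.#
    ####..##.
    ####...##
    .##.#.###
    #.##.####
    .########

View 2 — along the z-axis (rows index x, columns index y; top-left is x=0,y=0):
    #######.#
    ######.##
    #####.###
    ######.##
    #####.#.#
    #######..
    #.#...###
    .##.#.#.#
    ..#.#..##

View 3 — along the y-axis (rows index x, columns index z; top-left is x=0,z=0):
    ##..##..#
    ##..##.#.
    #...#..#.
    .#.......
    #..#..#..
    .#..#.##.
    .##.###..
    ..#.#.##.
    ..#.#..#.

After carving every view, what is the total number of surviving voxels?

initial block: 9^3 = 729
after view 1 [x-axis, 53 of 81 cells solid] → remaining = 477
after view 2 [z-axis, 60 of 81 cells solid] → remaining = 353
after view 3 [y-axis, 33 of 81 cells solid] → remaining = 134

134 voxels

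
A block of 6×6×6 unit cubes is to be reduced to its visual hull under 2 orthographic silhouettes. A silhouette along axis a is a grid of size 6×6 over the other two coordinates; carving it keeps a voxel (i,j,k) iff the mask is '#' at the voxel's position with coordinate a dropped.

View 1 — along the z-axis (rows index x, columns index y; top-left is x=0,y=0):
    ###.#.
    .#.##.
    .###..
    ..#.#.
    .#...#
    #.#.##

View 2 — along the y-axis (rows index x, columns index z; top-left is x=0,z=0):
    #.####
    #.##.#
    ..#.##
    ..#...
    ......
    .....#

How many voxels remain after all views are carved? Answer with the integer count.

47 voxels

full grid |V| = 216
  1. axis=2 (XY plane), |mask|=18  ⇒  voxels=108
  2. axis=1 (XZ plane), |mask|=14  ⇒  voxels=47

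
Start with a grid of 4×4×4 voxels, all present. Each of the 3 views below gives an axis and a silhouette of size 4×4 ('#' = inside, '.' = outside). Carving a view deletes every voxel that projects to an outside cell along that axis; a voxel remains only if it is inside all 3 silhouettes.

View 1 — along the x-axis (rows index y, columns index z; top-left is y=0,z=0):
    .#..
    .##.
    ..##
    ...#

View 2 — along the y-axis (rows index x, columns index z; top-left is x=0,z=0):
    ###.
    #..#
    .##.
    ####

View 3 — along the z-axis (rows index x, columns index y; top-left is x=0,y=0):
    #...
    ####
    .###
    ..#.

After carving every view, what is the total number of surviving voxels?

full grid |V| = 64
step 1: project along x, AND mask (6/16) → |grid| = 24
step 2: project along y, AND mask (11/16) → |grid| = 16
step 3: project along z, AND mask (9/16) → |grid| = 8

voxel count = 8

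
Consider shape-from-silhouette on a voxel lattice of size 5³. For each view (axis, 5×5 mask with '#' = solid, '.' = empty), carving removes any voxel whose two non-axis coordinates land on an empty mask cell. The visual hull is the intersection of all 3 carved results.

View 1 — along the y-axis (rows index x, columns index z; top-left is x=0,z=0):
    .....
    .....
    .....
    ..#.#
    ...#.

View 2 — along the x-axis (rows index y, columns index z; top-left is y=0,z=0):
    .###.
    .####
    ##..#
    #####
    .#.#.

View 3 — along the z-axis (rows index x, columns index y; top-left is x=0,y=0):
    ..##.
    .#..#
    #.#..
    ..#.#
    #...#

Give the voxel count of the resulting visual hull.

start: 5×5×5 = 125 voxels
step 1: project along y, AND mask (3/25) → |grid| = 15
step 2: project along x, AND mask (17/25) → |grid| = 10
step 3: project along z, AND mask (10/25) → |grid| = 3

voxel count = 3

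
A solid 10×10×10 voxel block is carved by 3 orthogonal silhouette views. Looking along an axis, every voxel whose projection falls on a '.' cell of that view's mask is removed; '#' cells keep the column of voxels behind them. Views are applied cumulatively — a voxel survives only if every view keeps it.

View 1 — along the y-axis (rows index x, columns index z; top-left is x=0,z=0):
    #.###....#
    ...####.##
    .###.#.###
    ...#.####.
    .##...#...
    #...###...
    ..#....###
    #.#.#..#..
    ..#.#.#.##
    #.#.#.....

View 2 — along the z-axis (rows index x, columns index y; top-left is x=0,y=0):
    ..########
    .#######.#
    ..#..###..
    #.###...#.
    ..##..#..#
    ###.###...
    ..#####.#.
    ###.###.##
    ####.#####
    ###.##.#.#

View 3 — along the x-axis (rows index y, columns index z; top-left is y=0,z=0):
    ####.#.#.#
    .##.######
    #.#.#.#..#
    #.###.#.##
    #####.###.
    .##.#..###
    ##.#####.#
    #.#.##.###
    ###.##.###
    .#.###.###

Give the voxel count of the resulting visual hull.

start: 10×10×10 = 1000 voxels
after view 1 [y-axis, 46 of 100 cells solid] → remaining = 460
after view 2 [z-axis, 65 of 100 cells solid] → remaining = 299
after view 3 [x-axis, 71 of 100 cells solid] → remaining = 212

212 voxels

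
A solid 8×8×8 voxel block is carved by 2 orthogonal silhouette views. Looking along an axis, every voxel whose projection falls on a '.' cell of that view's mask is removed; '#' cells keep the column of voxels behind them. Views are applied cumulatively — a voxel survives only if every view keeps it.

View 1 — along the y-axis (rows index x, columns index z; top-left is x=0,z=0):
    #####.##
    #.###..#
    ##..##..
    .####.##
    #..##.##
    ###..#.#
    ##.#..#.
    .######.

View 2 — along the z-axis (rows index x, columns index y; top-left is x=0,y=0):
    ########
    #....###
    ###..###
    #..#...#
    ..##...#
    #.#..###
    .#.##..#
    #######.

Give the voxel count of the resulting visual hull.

before carving: 512 voxels (8×8×8)
after view 1 [y-axis, 42 of 64 cells solid] → remaining = 336
after view 2 [z-axis, 40 of 64 cells solid] → remaining = 216

|visual hull| = 216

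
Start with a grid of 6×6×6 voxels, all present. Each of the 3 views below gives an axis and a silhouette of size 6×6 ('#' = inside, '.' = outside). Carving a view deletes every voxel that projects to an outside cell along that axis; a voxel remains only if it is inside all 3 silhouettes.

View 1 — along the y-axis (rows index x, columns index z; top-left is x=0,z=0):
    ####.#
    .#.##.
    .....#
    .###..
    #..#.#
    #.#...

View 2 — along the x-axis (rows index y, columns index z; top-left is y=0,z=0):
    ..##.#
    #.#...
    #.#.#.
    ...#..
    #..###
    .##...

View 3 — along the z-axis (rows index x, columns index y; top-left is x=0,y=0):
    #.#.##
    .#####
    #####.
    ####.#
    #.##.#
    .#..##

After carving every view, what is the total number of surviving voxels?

start: 6×6×6 = 216 voxels
  1. axis=1 (XZ plane), |mask|=17  ⇒  voxels=102
  2. axis=0 (YZ plane), |mask|=15  ⇒  voxels=44
  3. axis=2 (XY plane), |mask|=26  ⇒  voxels=32

32 voxels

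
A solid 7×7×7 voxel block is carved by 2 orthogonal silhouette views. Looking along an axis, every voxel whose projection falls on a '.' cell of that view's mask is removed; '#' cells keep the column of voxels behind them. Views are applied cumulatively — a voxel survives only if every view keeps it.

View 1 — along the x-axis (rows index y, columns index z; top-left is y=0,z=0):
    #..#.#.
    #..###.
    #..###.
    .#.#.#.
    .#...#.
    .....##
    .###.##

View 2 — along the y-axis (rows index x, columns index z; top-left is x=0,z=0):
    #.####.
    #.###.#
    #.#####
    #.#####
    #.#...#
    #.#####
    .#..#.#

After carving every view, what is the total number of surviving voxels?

start: 7×7×7 = 343 voxels
V1 x: intersect with YZ mask (23 set) -- 161 left
V2 y: intersect with XZ mask (34 set) -- 104 left

remaining voxels: 104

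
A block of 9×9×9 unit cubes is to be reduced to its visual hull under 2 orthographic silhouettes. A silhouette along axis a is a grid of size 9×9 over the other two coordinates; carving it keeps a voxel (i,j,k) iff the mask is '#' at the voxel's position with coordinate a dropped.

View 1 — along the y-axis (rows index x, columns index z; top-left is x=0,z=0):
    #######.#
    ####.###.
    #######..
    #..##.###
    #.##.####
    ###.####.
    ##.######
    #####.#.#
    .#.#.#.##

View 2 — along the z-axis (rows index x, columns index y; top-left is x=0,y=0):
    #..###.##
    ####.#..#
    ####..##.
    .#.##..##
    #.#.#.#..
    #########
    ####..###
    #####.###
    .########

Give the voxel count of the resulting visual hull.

voxel count = 405

before carving: 729 voxels (9×9×9)
after view 1 [y-axis, 62 of 81 cells solid] → remaining = 558
after view 2 [z-axis, 59 of 81 cells solid] → remaining = 405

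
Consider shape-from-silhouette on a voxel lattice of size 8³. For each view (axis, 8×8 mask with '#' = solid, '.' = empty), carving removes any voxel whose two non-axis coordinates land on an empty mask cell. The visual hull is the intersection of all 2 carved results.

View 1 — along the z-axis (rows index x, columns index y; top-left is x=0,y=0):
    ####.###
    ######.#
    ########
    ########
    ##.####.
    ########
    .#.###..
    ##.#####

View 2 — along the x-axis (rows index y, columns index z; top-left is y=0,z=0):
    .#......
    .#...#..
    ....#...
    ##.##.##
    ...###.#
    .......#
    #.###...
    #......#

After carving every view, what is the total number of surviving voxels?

148 voxels

initial block: 8^3 = 512
after view 1 [z-axis, 55 of 64 cells solid] → remaining = 440
after view 2 [x-axis, 21 of 64 cells solid] → remaining = 148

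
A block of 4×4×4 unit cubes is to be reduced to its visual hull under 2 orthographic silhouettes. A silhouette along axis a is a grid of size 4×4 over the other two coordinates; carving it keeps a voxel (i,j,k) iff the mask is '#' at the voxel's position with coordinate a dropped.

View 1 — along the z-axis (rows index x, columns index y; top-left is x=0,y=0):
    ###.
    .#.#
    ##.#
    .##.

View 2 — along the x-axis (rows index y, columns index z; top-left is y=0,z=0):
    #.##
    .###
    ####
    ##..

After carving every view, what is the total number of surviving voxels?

start: 4×4×4 = 64 voxels
[1] z-view keeps 10 columns → grid now 40
[2] x-view keeps 12 columns → grid now 30

remaining voxels: 30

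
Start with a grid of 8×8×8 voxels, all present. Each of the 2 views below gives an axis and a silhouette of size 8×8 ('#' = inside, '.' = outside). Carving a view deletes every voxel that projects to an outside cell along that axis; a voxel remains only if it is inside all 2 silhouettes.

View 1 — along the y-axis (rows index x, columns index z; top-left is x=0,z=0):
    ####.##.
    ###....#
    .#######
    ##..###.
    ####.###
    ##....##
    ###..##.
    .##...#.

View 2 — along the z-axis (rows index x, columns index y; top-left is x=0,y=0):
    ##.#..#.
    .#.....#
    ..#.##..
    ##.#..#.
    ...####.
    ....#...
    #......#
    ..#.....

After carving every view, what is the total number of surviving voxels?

|visual hull| = 118

start: 8×8×8 = 512 voxels
  1. axis=1 (XZ plane), |mask|=41  ⇒  voxels=328
  2. axis=2 (XY plane), |mask|=21  ⇒  voxels=118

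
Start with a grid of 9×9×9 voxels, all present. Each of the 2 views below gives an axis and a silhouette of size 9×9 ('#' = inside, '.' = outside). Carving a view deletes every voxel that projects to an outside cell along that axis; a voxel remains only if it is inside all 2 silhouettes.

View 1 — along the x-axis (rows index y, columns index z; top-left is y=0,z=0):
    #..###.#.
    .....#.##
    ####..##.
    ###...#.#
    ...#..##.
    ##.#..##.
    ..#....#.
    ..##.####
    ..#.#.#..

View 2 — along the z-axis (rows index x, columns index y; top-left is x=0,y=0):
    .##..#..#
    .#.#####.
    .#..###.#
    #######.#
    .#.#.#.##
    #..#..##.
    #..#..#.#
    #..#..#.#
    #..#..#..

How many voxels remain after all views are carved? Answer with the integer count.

initial block: 9^3 = 729
carve view 1 (along x, YZ-mask fill 38/81): 342 voxels remain
carve view 2 (along z, XY-mask fill 43/81): 171 voxels remain

171 voxels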